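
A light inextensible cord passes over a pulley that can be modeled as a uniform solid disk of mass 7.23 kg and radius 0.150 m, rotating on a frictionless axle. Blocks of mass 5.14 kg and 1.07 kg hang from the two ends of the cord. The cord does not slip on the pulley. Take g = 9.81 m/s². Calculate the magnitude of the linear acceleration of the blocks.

a ≈ 4.06 m/s²

I = ½MR² = (1/2)(7.23)(0.150)² = 0.08134 kg·m².
Heavier block: m₁g − T₁ = m₁a. Lighter block: T₂ − m₂g = m₂a.
Pulley: (T₁ − T₂)R = Iα = I(a/R), so T₁ − T₂ = (I/R²)a = (1/2)M_p a = 3.615·a.
Adding the three: (m₁ − m₂)g = (m₁ + m₂ + 3.615)a, so a = (5.14 − 1.07)(9.81)/(5.14 + 1.07 + 3.615) = 4.064 m/s².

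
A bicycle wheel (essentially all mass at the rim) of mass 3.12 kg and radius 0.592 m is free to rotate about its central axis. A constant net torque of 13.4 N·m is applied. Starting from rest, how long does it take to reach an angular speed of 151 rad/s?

t ≈ 12.3 s

I = MR² = (3.12)(0.592)² = 1.093 kg·m².
α = τ/I = 13.4/1.093 = 12.25 rad/s².
ω = αt ⇒ t = ω/α = 151/12.25 = 12.32 s.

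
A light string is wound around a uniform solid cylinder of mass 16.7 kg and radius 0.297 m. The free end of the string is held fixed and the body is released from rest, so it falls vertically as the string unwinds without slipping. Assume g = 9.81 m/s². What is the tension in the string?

T ≈ 54.6 N

Translation: Mg − T = Ma. Rotation about the center: TR = Iα with I = ½MR².
With a = αR: T = (I/R²)a = (1/2)M a, so Mg = (1 + 0.5000)Ma.
a = g/(1 + 0.5000) = 9.81/1.500 = 6.540 m/s².
T = 0.5000·M·a = (0.5000)(16.7)(6.540) = 54.61 N.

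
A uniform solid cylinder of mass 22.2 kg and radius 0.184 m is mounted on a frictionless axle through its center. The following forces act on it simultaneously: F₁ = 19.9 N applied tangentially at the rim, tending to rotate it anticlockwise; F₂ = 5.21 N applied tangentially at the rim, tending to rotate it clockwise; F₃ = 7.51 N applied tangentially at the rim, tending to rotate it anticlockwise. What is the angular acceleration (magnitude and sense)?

I = ½MR² = (1/2)(22.2)(0.184)² = 0.3758 kg·m².
Taking anticlockwise as positive: τ₁ = +(19.9)(0.184) = +3.662 N·m; τ₂ = −(5.21)(0.184) = −0.9586 N·m; τ₃ = +(7.51)(0.184) = +1.382 N·m.
Net torque τ = 4.085 N·m.
α = τ/I = 4.085/0.3758 = 10.87 rad/s².

α ≈ 10.9 rad/s², anticlockwise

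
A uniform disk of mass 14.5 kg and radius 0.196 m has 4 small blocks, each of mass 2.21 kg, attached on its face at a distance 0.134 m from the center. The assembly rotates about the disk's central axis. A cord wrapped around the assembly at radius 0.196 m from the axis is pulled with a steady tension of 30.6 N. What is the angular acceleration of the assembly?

I_disk = ½MR² = ½(14.5)(0.196)² = 0.2785 kg·m².
I_blocks = 4·m·r² = 4(2.21)(0.134)² = 0.1587 kg·m².
Total I = 0.4372 kg·m².
τ = F r = (30.6)(0.196) = 5.998 N·m.
α = τ/I = 5.998/0.4372 = 13.72 rad/s².

α ≈ 13.7 rad/s²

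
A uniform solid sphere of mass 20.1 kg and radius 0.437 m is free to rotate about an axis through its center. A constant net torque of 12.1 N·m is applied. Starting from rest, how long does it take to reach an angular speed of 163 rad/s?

t ≈ 20.7 s

I = (2/5)MR² = (2/5)(20.1)(0.437)² = 1.535 kg·m².
α = τ/I = 12.1/1.535 = 7.881 rad/s².
ω = αt ⇒ t = ω/α = 163/7.881 = 20.68 s.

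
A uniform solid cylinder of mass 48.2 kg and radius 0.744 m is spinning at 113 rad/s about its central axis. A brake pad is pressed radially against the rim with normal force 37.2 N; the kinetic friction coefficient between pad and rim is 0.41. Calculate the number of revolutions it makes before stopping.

I = ½MR² = (1/2)(48.2)(0.744)² = 13.34 kg·m².
Friction force f = μN = (0.41)(37.2) = 15.25 N at the rim; torque magnitude τ = fR = 11.35 N·m, opposing ω.
|α| = τ/I = 11.35/13.34 = 0.8506 rad/s² (deceleration).
ω² = ω₀² − 2|α|θ with ω = 0 ⇒ θ = ω₀²/(2|α|) = 7506 rad = 1195 rev.

≈ 1190 revolutions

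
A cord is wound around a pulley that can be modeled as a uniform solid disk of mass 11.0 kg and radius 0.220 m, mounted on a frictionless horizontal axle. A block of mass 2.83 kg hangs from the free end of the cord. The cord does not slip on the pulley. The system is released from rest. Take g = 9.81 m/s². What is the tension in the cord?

I = ½MR² = (1/2)(11.0)(0.220)² = 0.2662 kg·m².
Block: mg − T = ma. Pulley: TR = Iα. No-slip: a = αR, so T = (I/R²)a = 5.500·a.
Then mg = (m + 5.500)a, so a = (2.83)(9.81)/(2.83 + 5.500) = 3.333 m/s².
T = 5.500·a = 18.33 N.

T ≈ 18.3 N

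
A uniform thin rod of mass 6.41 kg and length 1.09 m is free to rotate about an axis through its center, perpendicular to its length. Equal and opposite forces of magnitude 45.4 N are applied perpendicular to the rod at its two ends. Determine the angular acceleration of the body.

I = (1/12)ML² = (1/12)(6.41)(1.09)² = 0.6346 kg·m².
The couple gives τ = F·(L/2) + F·(L/2) = F L = (45.4)(1.09) = 49.49 N·m.
From τ = Iα: α = 49.49/0.6346 = 77.97 rad/s².

α ≈ 78.0 rad/s²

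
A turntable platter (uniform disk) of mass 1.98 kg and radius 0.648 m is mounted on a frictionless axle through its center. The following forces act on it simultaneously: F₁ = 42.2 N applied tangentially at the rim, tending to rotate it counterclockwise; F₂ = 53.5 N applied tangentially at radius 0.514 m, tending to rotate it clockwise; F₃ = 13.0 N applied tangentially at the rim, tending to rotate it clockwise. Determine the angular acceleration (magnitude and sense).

I = ½MR² = (1/2)(1.98)(0.648)² = 0.4157 kg·m².
Taking counterclockwise as positive: τ₁ = +(42.2)(0.648) = +27.35 N·m; τ₂ = −(53.5)(0.514) = −27.50 N·m; τ₃ = −(13.0)(0.648) = −8.424 N·m.
Net torque τ = -8.577 N·m.
α = τ/I = -8.577/0.4157 = -20.63 rad/s².

α ≈ 20.6 rad/s², clockwise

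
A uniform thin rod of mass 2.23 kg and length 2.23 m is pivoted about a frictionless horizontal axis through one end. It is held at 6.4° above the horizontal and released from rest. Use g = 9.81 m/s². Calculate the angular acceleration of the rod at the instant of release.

α ≈ 6.56 rad/s²

About the pivot, I = (1/3)ML² = (1/3)(2.23)(2.23)² = 3.697 kg·m².
The weight acts at the center, a distance L/2 = 1.115 m from the pivot; τ = Mg(L/2) cos 6.4° = 24.24 N·m.
α = τ/I = 24.24/3.697 = 6.558 rad/s².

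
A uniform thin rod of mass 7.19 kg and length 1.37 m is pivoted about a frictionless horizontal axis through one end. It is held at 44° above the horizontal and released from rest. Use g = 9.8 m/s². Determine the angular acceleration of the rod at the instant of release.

About the pivot, I = (1/3)ML² = (1/3)(7.19)(1.37)² = 4.498 kg·m².
The weight acts at the center, a distance L/2 = 0.6850 m from the pivot; τ = Mg(L/2) cos 44° = 34.72 N·m.
α = τ/I = 34.72/4.498 = 7.718 rad/s².

α ≈ 7.72 rad/s²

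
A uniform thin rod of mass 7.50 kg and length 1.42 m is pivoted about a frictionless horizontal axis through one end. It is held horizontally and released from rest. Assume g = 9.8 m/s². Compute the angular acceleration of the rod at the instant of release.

α ≈ 10.4 rad/s²

About the pivot, I = (1/3)ML² = (1/3)(7.50)(1.42)² = 5.041 kg·m².
The weight acts at the center, a distance L/2 = 0.7100 m from the pivot; τ = Mg(L/2) = 52.18 N·m.
α = τ/I = 52.18/5.041 = 10.35 rad/s².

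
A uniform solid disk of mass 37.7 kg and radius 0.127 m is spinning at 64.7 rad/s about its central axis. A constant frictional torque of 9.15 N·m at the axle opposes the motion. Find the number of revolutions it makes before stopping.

≈ 11.1 revolutions

I = ½MR² = (1/2)(37.7)(0.127)² = 0.3040 kg·m².
The net torque has magnitude 9.15 N·m, opposing ω.
|α| = τ/I = 9.150/0.3040 = 30.10 rad/s² (deceleration).
ω² = ω₀² − 2|α|θ with ω = 0 ⇒ θ = ω₀²/(2|α|) = 69.55 rad = 11.07 rev.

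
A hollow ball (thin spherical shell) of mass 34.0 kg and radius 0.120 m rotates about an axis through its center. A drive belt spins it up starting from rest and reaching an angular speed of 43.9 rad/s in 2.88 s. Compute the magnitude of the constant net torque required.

τ ≈ 4.98 N·m

I = (2/3)MR² = (2/3)(34.0)(0.120)² = 0.3264 kg·m².
α = Δω/Δt = (43.9 − 0)/2.88 = 15.24 rad/s².
τ = Iα = (0.3264)(15.24) = 4.975 N·m.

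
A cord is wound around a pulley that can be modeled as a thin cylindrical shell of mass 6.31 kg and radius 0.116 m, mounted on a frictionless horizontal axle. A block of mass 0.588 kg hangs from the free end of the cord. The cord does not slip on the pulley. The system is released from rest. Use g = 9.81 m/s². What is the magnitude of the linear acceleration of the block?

a ≈ 0.836 m/s²

I = MR² = (6.31)(0.116)² = 0.08491 kg·m².
Block: mg − T = ma. Pulley: TR = Iα. No-slip: a = αR, so T = (I/R²)a = 6.310·a.
Then mg = (m + 6.310)a, so a = (0.588)(9.81)/(0.588 + 6.310) = 0.8362 m/s².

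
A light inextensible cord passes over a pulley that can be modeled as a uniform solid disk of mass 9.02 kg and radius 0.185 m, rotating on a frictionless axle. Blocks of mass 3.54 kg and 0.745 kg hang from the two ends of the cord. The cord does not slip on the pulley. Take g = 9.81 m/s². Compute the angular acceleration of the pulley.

I = ½MR² = (1/2)(9.02)(0.185)² = 0.1544 kg·m².
Heavier block: m₁g − T₁ = m₁a. Lighter block: T₂ − m₂g = m₂a.
Pulley: (T₁ − T₂)R = Iα = I(a/R), so T₁ − T₂ = (I/R²)a = (1/2)M_p a = 4.510·a.
Adding the three: (m₁ − m₂)g = (m₁ + m₂ + 4.510)a, so a = (3.54 − 0.745)(9.81)/(3.54 + 0.745 + 4.510) = 3.118 m/s².
α = a/R = 3.118/0.185 = 16.85 rad/s².

α ≈ 16.9 rad/s²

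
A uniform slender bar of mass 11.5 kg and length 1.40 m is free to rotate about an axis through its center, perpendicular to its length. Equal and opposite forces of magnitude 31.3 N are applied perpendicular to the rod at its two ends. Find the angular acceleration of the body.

I = (1/12)ML² = (1/12)(11.5)(1.40)² = 1.878 kg·m².
The couple gives τ = F·(L/2) + F·(L/2) = F L = (31.3)(1.40) = 43.82 N·m.
Newton's second law for rotation, τ = Iα, gives α = τ/I = 43.82/1.878 = 23.33 rad/s².

α ≈ 23.3 rad/s²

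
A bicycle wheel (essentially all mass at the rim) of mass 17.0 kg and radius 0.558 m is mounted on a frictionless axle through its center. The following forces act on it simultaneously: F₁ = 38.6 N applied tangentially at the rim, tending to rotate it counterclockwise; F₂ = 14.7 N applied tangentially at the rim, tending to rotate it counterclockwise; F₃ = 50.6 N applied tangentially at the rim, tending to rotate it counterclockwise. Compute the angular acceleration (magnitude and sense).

I = MR² = (17.0)(0.558)² = 5.293 kg·m².
Taking counterclockwise as positive: τ₁ = +(38.6)(0.558) = +21.54 N·m; τ₂ = +(14.7)(0.558) = +8.203 N·m; τ₃ = +(50.6)(0.558) = +28.23 N·m.
Net torque τ = 57.98 N·m.
α = τ/I = 57.98/5.293 = 10.95 rad/s².

α ≈ 11.0 rad/s², counterclockwise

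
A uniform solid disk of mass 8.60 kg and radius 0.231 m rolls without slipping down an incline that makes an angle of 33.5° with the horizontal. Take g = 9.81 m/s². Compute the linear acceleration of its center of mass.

Translation along the incline: Mg sinθ − f = Ma.
Rotation about the center: fR = Iα with I = ½MR². No-slip gives a = αR, so f = (I/R²)a = (1/2)M a.
Substituting: Mg sinθ = (1 + 0.5000)Ma, so a = g sinθ/(1 + 0.5000) = (9.81) sin 33.5° / 1.500 = 3.610 m/s².

a ≈ 3.61 m/s²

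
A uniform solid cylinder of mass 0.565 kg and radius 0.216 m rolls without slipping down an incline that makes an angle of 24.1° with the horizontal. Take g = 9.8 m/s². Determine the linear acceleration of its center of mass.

a ≈ 2.67 m/s²

Translation along the incline: Mg sinθ − f = Ma.
Rotation about the center: fR = Iα with I = ½MR². No-slip gives a = αR, so f = (I/R²)a = (1/2)M a.
Substituting: Mg sinθ = (1 + 0.5000)Ma, so a = g sinθ/(1 + 0.5000) = (9.8) sin 24.1° / 1.500 = 2.668 m/s².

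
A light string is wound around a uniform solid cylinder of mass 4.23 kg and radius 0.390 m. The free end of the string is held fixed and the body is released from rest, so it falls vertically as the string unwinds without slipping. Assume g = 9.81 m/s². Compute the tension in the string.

T ≈ 13.8 N

Translation: Mg − T = Ma. Rotation about the center: TR = Iα with I = ½MR².
With a = αR: T = (I/R²)a = (1/2)M a, so Mg = (1 + 0.5000)Ma.
a = g/(1 + 0.5000) = 9.81/1.500 = 6.540 m/s².
T = 0.5000·M·a = (0.5000)(4.23)(6.540) = 13.83 N.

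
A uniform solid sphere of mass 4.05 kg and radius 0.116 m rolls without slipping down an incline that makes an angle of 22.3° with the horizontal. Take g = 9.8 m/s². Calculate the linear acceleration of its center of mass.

Translation along the incline: Mg sinθ − f = Ma.
Rotation about the center: fR = Iα with I = (2/5)MR². No-slip gives a = αR, so f = (I/R²)a = (2/5)M a.
Substituting: Mg sinθ = (1 + 0.4000)Ma, so a = g sinθ/(1 + 0.4000) = (9.8) sin 22.3° / 1.400 = 2.656 m/s².

a ≈ 2.66 m/s²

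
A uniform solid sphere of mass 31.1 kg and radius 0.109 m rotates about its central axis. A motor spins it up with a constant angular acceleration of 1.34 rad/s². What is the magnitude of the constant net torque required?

I = (2/5)MR² = (2/5)(31.1)(0.109)² = 0.1478 kg·m².
τ = Iα = (0.1478)(1.340) = 0.1981 N·m.

τ ≈ 0.198 N·m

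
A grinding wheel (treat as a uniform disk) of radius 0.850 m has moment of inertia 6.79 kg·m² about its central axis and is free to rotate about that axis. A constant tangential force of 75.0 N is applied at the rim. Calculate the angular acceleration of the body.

α ≈ 9.39 rad/s²

τ = F R = (75.0)(0.850) = 63.75 N·m.
From τ = Iα: α = 63.75/6.790 = 9.389 rad/s².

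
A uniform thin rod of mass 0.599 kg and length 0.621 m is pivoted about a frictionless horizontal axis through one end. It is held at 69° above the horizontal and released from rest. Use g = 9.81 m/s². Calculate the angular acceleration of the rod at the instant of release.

About the pivot, I = (1/3)ML² = (1/3)(0.599)(0.621)² = 0.07700 kg·m².
The weight acts at the center, a distance L/2 = 0.3105 m from the pivot; τ = Mg(L/2) cos 69° = 0.6539 N·m.
α = τ/I = 0.6539/0.07700 = 8.492 rad/s².

α ≈ 8.49 rad/s²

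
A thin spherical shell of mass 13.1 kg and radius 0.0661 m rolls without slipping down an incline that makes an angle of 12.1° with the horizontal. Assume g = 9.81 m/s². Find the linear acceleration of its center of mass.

a ≈ 1.23 m/s²

Translation along the incline: Mg sinθ − f = Ma.
Rotation about the center: fR = Iα with I = (2/3)MR². No-slip gives a = αR, so f = (I/R²)a = (2/3)M a.
Substituting: Mg sinθ = (1 + 0.6667)Ma, so a = g sinθ/(1 + 0.6667) = (9.81) sin 12.1° / 1.667 = 1.234 m/s².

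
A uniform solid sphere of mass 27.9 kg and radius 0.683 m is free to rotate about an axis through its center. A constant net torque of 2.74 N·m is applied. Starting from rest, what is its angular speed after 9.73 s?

I = (2/5)MR² = (2/5)(27.9)(0.683)² = 5.206 kg·m².
α = τ/I = 2.74/5.206 = 0.5263 rad/s².
ω = ω₀ + αt = 0 + (0.5263)(9.73) = 5.121 rad/s.

ω ≈ 5.12 rad/s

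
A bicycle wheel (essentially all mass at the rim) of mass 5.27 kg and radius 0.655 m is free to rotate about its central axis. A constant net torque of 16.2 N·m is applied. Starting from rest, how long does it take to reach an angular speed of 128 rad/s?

t ≈ 17.9 s

I = MR² = (5.27)(0.655)² = 2.261 kg·m².
α = τ/I = 16.2/2.261 = 7.165 rad/s².
ω = αt ⇒ t = ω/α = 128/7.165 = 17.86 s.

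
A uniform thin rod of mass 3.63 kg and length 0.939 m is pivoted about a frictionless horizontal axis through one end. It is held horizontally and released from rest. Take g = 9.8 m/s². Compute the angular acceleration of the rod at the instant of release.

α ≈ 15.7 rad/s²

About the pivot, I = (1/3)ML² = (1/3)(3.63)(0.939)² = 1.067 kg·m².
The weight acts at the center, a distance L/2 = 0.4695 m from the pivot; τ = Mg(L/2) = 16.70 N·m.
α = τ/I = 16.70/1.067 = 15.65 rad/s².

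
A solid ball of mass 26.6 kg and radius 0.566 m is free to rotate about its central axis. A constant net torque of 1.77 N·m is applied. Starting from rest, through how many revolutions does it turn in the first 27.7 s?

≈ 31.7 revolutions

I = (2/5)MR² = (2/5)(26.6)(0.566)² = 3.409 kg·m².
α = τ/I = 1.77/3.409 = 0.5193 rad/s².
θ = ½αt² = ½(0.5193)(27.7)² = 199.2 rad.
Revolutions = θ/(2π) = 31.71.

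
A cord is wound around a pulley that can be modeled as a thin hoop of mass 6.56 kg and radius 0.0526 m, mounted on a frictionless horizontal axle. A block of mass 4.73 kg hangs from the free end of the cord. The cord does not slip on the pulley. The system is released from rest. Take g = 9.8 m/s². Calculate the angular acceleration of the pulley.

I = MR² = (6.56)(0.0526)² = 0.01815 kg·m².
Block: mg − T = ma. Pulley: TR = Iα. No-slip: a = αR, so T = (I/R²)a = 6.560·a.
Then mg = (m + 6.560)a, so a = (4.73)(9.8)/(4.73 + 6.560) = 4.106 m/s².
α = a/R = 4.106/0.0526 = 78.06 rad/s².

α ≈ 78.1 rad/s²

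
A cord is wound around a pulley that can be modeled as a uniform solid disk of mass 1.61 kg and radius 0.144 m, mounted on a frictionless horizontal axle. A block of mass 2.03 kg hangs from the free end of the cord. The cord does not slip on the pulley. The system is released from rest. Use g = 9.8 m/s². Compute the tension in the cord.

I = ½MR² = (1/2)(1.61)(0.144)² = 0.01669 kg·m².
Block: mg − T = ma. Pulley: TR = Iα. No-slip: a = αR, so T = (I/R²)a = 0.8050·a.
Then mg = (m + 0.8050)a, so a = (2.03)(9.8)/(2.03 + 0.8050) = 7.017 m/s².
T = 0.8050·a = 5.649 N.

T ≈ 5.65 N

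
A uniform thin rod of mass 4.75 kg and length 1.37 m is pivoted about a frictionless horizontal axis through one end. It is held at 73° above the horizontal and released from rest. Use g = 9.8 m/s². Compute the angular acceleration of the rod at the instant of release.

α ≈ 3.14 rad/s²

About the pivot, I = (1/3)ML² = (1/3)(4.75)(1.37)² = 2.972 kg·m².
The weight acts at the center, a distance L/2 = 0.6850 m from the pivot; τ = Mg(L/2) cos 73° = 9.323 N·m.
α = τ/I = 9.323/2.972 = 3.137 rad/s².
(Equivalently α = (3g/(2L)) cos 73° = 3.137 rad/s².)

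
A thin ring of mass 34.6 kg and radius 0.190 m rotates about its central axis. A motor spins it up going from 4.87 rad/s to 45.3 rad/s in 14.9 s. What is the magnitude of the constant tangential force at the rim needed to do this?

F ≈ 17.8 N

I = MR² = (34.6)(0.190)² = 1.249 kg·m².
α = Δω/Δt = (45.3 − 4.87)/14.9 = 2.713 rad/s².
The required torque is τ = Iα = (1.249)(2.713) = 3.389 N·m.
A tangential force at the rim gives τ = FR, so F = τ/R = 3.389/0.190 = 17.84 N.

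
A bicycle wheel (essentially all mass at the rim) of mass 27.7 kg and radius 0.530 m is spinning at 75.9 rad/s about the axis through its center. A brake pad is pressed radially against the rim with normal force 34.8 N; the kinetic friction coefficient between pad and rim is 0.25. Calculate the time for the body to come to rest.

t ≈ 128 s

I = MR² = (27.7)(0.530)² = 7.781 kg·m².
Friction force f = μN = (0.25)(34.8) = 8.700 N at the rim; torque magnitude τ = fR = 4.611 N·m, opposing ω.
|α| = τ/I = 4.611/7.781 = 0.5926 rad/s² (deceleration).
0 = ω₀ − |α|t ⇒ t = ω₀/|α| = 75.9/0.5926 = 128.1 s.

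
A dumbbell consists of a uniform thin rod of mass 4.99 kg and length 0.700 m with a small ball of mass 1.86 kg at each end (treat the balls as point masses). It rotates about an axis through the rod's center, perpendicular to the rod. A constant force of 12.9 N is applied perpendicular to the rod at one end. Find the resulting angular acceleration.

α ≈ 6.85 rad/s²

I_rod = (1/12)ML² = (1/12)(4.99)(0.700)² = 0.2038 kg·m².
I_balls = 2·m·(L/2)² = 2(1.86)(0.3500)² = 0.4557 kg·m².
Total I = 0.6595 kg·m².
τ = F·(L/2) = (12.9)(0.350) = 4.515 N·m.
α = τ/I = 4.515/0.6595 = 6.847 rad/s².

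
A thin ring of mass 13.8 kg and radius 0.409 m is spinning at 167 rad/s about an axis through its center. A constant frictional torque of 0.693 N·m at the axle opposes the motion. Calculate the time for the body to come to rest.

I = MR² = (13.8)(0.409)² = 2.308 kg·m².
The net torque has magnitude 0.693 N·m, opposing ω.
|α| = τ/I = 0.6930/2.308 = 0.3002 rad/s² (deceleration).
0 = ω₀ − |α|t ⇒ t = ω₀/|α| = 167/0.3002 = 556.3 s.

t ≈ 556 s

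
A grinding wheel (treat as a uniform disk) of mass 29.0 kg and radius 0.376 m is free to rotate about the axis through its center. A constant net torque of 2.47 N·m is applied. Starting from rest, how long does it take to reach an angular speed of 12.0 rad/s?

I = ½MR² = (1/2)(29.0)(0.376)² = 2.050 kg·m².
α = τ/I = 2.47/2.050 = 1.205 rad/s².
ω = αt ⇒ t = ω/α = 12.0/1.205 = 9.959 s.

t ≈ 9.96 s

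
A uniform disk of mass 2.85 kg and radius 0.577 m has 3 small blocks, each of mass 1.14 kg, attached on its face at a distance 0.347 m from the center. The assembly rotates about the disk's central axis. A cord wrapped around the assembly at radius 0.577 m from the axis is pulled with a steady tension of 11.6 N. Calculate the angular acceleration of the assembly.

I_disk = ½MR² = ½(2.85)(0.577)² = 0.4744 kg·m².
I_blocks = 3·m·r² = 3(1.14)(0.347)² = 0.4118 kg·m².
Total I = 0.8862 kg·m².
τ = F r = (11.6)(0.577) = 6.693 N·m.
α = τ/I = 6.693/0.8862 = 7.553 rad/s².

α ≈ 7.55 rad/s²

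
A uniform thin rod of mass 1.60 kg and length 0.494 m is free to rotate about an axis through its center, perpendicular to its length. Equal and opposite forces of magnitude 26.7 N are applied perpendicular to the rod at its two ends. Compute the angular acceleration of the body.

I = (1/12)ML² = (1/12)(1.60)(0.494)² = 0.03254 kg·m².
The couple gives τ = F·(L/2) + F·(L/2) = F L = (26.7)(0.494) = 13.19 N·m.
Newton's second law for rotation, τ = Iα, gives α = τ/I = 13.19/0.03254 = 405.4 rad/s².

α ≈ 405 rad/s²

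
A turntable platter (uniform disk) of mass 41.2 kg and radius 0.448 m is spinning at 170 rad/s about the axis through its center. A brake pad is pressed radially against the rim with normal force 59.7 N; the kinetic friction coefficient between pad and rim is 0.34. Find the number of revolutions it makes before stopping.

≈ 1050 revolutions

I = ½MR² = (1/2)(41.2)(0.448)² = 4.135 kg·m².
Friction force f = μN = (0.34)(59.7) = 20.30 N at the rim; torque magnitude τ = fR = 9.094 N·m, opposing ω.
|α| = τ/I = 9.094/4.135 = 2.199 rad/s² (deceleration).
ω² = ω₀² − 2|α|θ with ω = 0 ⇒ θ = ω₀²/(2|α|) = 6570 rad = 1046 rev.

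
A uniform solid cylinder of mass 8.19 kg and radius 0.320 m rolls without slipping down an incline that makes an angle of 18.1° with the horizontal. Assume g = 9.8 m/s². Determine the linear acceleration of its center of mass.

a ≈ 2.03 m/s²

Translation along the incline: Mg sinθ − f = Ma.
Rotation about the center: fR = Iα with I = ½MR². No-slip gives a = αR, so f = (I/R²)a = (1/2)M a.
Substituting: Mg sinθ = (1 + 0.5000)Ma, so a = g sinθ/(1 + 0.5000) = (9.8) sin 18.1° / 1.500 = 2.030 m/s².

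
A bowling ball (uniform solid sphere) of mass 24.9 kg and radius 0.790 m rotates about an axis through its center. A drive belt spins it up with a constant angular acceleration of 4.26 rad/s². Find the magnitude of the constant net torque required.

I = (2/5)MR² = (2/5)(24.9)(0.790)² = 6.216 kg·m².
τ = Iα = (6.216)(4.260) = 26.48 N·m.

τ ≈ 26.5 N·m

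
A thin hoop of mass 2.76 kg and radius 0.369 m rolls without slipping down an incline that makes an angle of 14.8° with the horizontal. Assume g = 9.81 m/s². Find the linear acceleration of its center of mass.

a ≈ 1.25 m/s²

Translation along the incline: Mg sinθ − f = Ma.
Rotation about the center: fR = Iα with I = MR². No-slip gives a = αR, so f = (I/R²)a = M a.
Substituting: Mg sinθ = (1 + 1.000)Ma, so a = g sinθ/(1 + 1.000) = (9.81) sin 14.8° / 2.000 = 1.253 m/s².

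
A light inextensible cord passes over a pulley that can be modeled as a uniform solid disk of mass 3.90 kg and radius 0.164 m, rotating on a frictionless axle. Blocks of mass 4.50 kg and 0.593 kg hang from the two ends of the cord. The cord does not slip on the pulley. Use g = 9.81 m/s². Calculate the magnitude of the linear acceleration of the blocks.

a ≈ 5.44 m/s²

I = ½MR² = (1/2)(3.90)(0.164)² = 0.05245 kg·m².
Heavier block: m₁g − T₁ = m₁a. Lighter block: T₂ − m₂g = m₂a.
Pulley: (T₁ − T₂)R = Iα = I(a/R), so T₁ − T₂ = (I/R²)a = (1/2)M_p a = 1.950·a.
Adding the three: (m₁ − m₂)g = (m₁ + m₂ + 1.950)a, so a = (4.50 − 0.593)(9.81)/(4.50 + 0.593 + 1.950) = 5.442 m/s².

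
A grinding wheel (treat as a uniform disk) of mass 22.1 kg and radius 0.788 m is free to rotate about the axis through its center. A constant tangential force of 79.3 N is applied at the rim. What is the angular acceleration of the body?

α ≈ 9.11 rad/s²

I = ½MR² = (1/2)(22.1)(0.788)² = 6.861 kg·m².
τ = F R = (79.3)(0.788) = 62.49 N·m.
Newton's second law for rotation, τ = Iα, gives α = τ/I = 62.49/6.861 = 9.107 rad/s².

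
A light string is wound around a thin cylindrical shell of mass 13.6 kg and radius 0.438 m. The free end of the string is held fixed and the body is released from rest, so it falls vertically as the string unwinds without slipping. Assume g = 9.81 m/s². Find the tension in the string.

T ≈ 66.7 N

Translation: Mg − T = Ma. Rotation about the center: TR = Iα with I = MR².
With a = αR: T = (I/R²)a = M a, so Mg = (1 + 1.000)Ma.
a = g/(1 + 1.000) = 9.81/2.000 = 4.905 m/s².
T = 1.000·M·a = (1.000)(13.6)(4.905) = 66.71 N.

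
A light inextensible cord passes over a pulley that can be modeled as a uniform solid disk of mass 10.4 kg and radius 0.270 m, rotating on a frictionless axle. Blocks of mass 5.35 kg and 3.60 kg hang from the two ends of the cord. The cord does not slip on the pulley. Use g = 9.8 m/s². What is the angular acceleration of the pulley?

α ≈ 4.49 rad/s²

I = ½MR² = (1/2)(10.4)(0.270)² = 0.3791 kg·m².
Heavier block: m₁g − T₁ = m₁a. Lighter block: T₂ − m₂g = m₂a.
Pulley: (T₁ − T₂)R = Iα = I(a/R), so T₁ − T₂ = (I/R²)a = (1/2)M_p a = 5.200·a.
Adding the three: (m₁ − m₂)g = (m₁ + m₂ + 5.200)a, so a = (5.35 − 3.60)(9.8)/(5.35 + 3.60 + 5.200) = 1.212 m/s².
α = a/R = 1.212/0.270 = 4.489 rad/s².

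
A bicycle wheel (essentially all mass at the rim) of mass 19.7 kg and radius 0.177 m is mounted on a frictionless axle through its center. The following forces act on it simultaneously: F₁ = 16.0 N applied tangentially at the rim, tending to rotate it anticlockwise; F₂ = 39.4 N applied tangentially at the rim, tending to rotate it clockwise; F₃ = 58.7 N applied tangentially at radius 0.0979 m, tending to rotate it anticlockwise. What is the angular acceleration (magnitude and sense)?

I = MR² = (19.7)(0.177)² = 0.6172 kg·m².
Taking anticlockwise as positive: τ₁ = +(16.0)(0.177) = +2.832 N·m; τ₂ = −(39.4)(0.177) = −6.974 N·m; τ₃ = +(58.7)(0.0979) = +5.747 N·m.
Net torque τ = 1.605 N·m.
α = τ/I = 1.605/0.6172 = 2.600 rad/s².

α ≈ 2.60 rad/s², anticlockwise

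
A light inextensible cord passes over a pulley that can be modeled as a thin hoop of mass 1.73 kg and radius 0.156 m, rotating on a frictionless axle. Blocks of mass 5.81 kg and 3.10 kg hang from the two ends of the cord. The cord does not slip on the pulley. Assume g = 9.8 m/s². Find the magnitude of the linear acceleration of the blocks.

I = MR² = (1.73)(0.156)² = 0.04210 kg·m².
Heavier block: m₁g − T₁ = m₁a. Lighter block: T₂ − m₂g = m₂a.
Pulley: (T₁ − T₂)R = Iα = I(a/R), so T₁ − T₂ = (I/R²)a = 1·M_p a = 1.730·a.
Adding the three: (m₁ − m₂)g = (m₁ + m₂ + 1.730)a, so a = (5.81 − 3.10)(9.8)/(5.81 + 3.10 + 1.730) = 2.496 m/s².

a ≈ 2.50 m/s²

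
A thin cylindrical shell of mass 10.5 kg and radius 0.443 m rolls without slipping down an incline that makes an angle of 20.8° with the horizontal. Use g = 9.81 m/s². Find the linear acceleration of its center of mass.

a ≈ 1.74 m/s²

Translation along the incline: Mg sinθ − f = Ma.
Rotation about the center: fR = Iα with I = MR². No-slip gives a = αR, so f = (I/R²)a = M a.
Substituting: Mg sinθ = (1 + 1.000)Ma, so a = g sinθ/(1 + 1.000) = (9.81) sin 20.8° / 2.000 = 1.742 m/s².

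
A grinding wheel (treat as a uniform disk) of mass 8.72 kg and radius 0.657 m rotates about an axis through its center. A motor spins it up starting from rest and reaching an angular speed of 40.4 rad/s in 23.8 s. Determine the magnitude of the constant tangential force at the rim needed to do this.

I = ½MR² = (1/2)(8.72)(0.657)² = 1.882 kg·m².
α = Δω/Δt = (40.4 − 0)/23.8 = 1.697 rad/s².
The required torque is τ = Iα = (1.882)(1.697) = 3.195 N·m.
A tangential force at the rim gives τ = FR, so F = τ/R = 3.195/0.657 = 4.862 N.

F ≈ 4.86 N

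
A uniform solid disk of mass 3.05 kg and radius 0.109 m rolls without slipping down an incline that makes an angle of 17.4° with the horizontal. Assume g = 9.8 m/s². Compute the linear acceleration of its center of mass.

a ≈ 1.95 m/s²

Translation along the incline: Mg sinθ − f = Ma.
Rotation about the center: fR = Iα with I = ½MR². No-slip gives a = αR, so f = (I/R²)a = (1/2)M a.
Substituting: Mg sinθ = (1 + 0.5000)Ma, so a = g sinθ/(1 + 0.5000) = (9.8) sin 17.4° / 1.500 = 1.954 m/s².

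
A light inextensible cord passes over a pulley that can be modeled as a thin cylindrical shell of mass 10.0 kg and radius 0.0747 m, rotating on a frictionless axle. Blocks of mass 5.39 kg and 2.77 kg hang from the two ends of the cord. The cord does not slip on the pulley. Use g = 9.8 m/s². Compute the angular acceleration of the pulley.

α ≈ 18.9 rad/s²

I = MR² = (10.0)(0.0747)² = 0.05580 kg·m².
Heavier block: m₁g − T₁ = m₁a. Lighter block: T₂ − m₂g = m₂a.
Pulley: (T₁ − T₂)R = Iα = I(a/R), so T₁ − T₂ = (I/R²)a = 1·M_p a = 10.00·a.
Adding the three: (m₁ − m₂)g = (m₁ + m₂ + 10.00)a, so a = (5.39 − 2.77)(9.8)/(5.39 + 2.77 + 10.00) = 1.414 m/s².
α = a/R = 1.414/0.0747 = 18.93 rad/s².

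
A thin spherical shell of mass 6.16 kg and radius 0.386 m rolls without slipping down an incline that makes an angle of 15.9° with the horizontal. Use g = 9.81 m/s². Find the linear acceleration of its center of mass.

a ≈ 1.61 m/s²

Translation along the incline: Mg sinθ − f = Ma.
Rotation about the center: fR = Iα with I = (2/3)MR². No-slip gives a = αR, so f = (I/R²)a = (2/3)M a.
Substituting: Mg sinθ = (1 + 0.6667)Ma, so a = g sinθ/(1 + 0.6667) = (9.81) sin 15.9° / 1.667 = 1.613 m/s².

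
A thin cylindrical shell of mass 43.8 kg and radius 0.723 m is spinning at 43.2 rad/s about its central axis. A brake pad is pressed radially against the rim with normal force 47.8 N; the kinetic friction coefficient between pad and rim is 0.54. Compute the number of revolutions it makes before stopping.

I = MR² = (43.8)(0.723)² = 22.90 kg·m².
Friction force f = μN = (0.54)(47.8) = 25.81 N at the rim; torque magnitude τ = fR = 18.66 N·m, opposing ω.
|α| = τ/I = 18.66/22.90 = 0.8151 rad/s² (deceleration).
ω² = ω₀² − 2|α|θ with ω = 0 ⇒ θ = ω₀²/(2|α|) = 1145 rad = 182.2 rev.

≈ 182 revolutions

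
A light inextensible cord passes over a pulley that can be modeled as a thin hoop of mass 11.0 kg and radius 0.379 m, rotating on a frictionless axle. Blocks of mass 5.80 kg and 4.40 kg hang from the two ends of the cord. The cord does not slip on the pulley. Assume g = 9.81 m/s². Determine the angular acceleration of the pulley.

α ≈ 1.71 rad/s²

I = MR² = (11.0)(0.379)² = 1.580 kg·m².
Heavier block: m₁g − T₁ = m₁a. Lighter block: T₂ − m₂g = m₂a.
Pulley: (T₁ − T₂)R = Iα = I(a/R), so T₁ − T₂ = (I/R²)a = 1·M_p a = 11.00·a.
Adding the three: (m₁ − m₂)g = (m₁ + m₂ + 11.00)a, so a = (5.80 − 4.40)(9.81)/(5.80 + 4.40 + 11.00) = 0.6478 m/s².
α = a/R = 0.6478/0.379 = 1.709 rad/s².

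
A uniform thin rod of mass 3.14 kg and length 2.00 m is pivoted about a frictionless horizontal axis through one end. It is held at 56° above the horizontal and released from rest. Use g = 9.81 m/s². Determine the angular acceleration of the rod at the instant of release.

α ≈ 4.11 rad/s²

About the pivot, I = (1/3)ML² = (1/3)(3.14)(2.00)² = 4.187 kg·m².
The weight acts at the center, a distance L/2 = 1.000 m from the pivot; τ = Mg(L/2) cos 56° = 17.23 N·m.
α = τ/I = 17.23/4.187 = 4.114 rad/s².
(Equivalently α = (3g/(2L)) cos 56° = 4.114 rad/s².)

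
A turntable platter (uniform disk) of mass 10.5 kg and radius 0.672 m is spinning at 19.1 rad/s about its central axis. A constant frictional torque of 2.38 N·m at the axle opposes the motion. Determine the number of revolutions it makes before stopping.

≈ 28.9 revolutions

I = ½MR² = (1/2)(10.5)(0.672)² = 2.371 kg·m².
The net torque has magnitude 2.38 N·m, opposing ω.
|α| = τ/I = 2.380/2.371 = 1.004 rad/s² (deceleration).
ω² = ω₀² − 2|α|θ with ω = 0 ⇒ θ = ω₀²/(2|α|) = 181.7 rad = 28.92 rev.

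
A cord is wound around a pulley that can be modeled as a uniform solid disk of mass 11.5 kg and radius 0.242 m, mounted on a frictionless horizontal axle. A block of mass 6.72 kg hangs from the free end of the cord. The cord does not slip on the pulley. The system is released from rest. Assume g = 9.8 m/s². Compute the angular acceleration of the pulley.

I = ½MR² = (1/2)(11.5)(0.242)² = 0.3367 kg·m².
Block: mg − T = ma. Pulley: TR = Iα. No-slip: a = αR, so T = (I/R²)a = 5.750·a.
Then mg = (m + 5.750)a, so a = (6.72)(9.8)/(6.72 + 5.750) = 5.281 m/s².
α = a/R = 5.281/0.242 = 21.82 rad/s².

α ≈ 21.8 rad/s²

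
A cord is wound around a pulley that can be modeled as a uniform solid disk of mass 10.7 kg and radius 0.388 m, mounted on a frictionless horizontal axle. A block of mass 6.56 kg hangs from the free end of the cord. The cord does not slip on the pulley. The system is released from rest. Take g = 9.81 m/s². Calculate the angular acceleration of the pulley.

α ≈ 13.9 rad/s²

I = ½MR² = (1/2)(10.7)(0.388)² = 0.8054 kg·m².
Block: mg − T = ma. Pulley: TR = Iα. No-slip: a = αR, so T = (I/R²)a = 5.350·a.
Then mg = (m + 5.350)a, so a = (6.56)(9.81)/(6.56 + 5.350) = 5.403 m/s².
α = a/R = 5.403/0.388 = 13.93 rad/s².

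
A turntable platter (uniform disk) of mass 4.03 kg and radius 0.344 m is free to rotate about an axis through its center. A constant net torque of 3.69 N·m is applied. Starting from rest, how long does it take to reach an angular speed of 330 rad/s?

I = ½MR² = (1/2)(4.03)(0.344)² = 0.2384 kg·m².
α = τ/I = 3.69/0.2384 = 15.48 rad/s².
ω = αt ⇒ t = ω/α = 330/15.48 = 21.32 s.

t ≈ 21.3 s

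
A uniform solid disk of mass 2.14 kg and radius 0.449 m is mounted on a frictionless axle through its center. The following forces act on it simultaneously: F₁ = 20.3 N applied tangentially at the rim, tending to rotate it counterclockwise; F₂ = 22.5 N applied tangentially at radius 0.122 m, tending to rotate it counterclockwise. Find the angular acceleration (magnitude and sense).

I = ½MR² = (1/2)(2.14)(0.449)² = 0.2157 kg·m².
Taking counterclockwise as positive: τ₁ = +(20.3)(0.449) = +9.115 N·m; τ₂ = +(22.5)(0.122) = +2.745 N·m.
Net torque τ = 11.86 N·m.
α = τ/I = 11.86/0.2157 = 54.98 rad/s².

α ≈ 55.0 rad/s², counterclockwise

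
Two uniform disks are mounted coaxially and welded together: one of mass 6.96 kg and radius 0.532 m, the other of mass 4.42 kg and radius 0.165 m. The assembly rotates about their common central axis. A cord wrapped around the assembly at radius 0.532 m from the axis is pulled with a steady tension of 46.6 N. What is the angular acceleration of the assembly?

α ≈ 23.7 rad/s²

I = ½M₁R₁² + ½M₂R₂² = ½(6.96)(0.532)² + ½(4.42)(0.165)² = 1.045 kg·m².
τ = F r = (46.6)(0.532) = 24.79 N·m.
α = τ/I = 24.79/1.045 = 23.72 rad/s².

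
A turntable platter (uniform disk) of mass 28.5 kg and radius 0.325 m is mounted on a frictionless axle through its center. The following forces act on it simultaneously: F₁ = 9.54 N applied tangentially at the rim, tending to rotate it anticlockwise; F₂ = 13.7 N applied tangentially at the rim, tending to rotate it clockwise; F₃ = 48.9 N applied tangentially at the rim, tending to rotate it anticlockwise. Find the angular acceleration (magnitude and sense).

α ≈ 9.66 rad/s², anticlockwise

I = ½MR² = (1/2)(28.5)(0.325)² = 1.505 kg·m².
Taking anticlockwise as positive: τ₁ = +(9.54)(0.325) = +3.100 N·m; τ₂ = −(13.7)(0.325) = −4.452 N·m; τ₃ = +(48.9)(0.325) = +15.89 N·m.
Net torque τ = 14.54 N·m.
α = τ/I = 14.54/1.505 = 9.660 rad/s².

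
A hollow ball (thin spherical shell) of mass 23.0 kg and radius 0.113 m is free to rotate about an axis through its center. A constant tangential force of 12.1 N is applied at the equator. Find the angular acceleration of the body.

I = (2/3)MR² = (2/3)(23.0)(0.113)² = 0.1958 kg·m².
τ = F R = (12.1)(0.113) = 1.367 N·m.
Newton's second law for rotation, τ = Iα, gives α = τ/I = 1.367/0.1958 = 6.983 rad/s².

α ≈ 6.98 rad/s²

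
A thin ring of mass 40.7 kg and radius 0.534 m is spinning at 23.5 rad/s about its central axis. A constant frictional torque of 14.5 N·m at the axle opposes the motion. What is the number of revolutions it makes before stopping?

I = MR² = (40.7)(0.534)² = 11.61 kg·m².
The net torque has magnitude 14.5 N·m, opposing ω.
|α| = τ/I = 14.50/11.61 = 1.249 rad/s² (deceleration).
ω² = ω₀² − 2|α|θ with ω = 0 ⇒ θ = ω₀²/(2|α|) = 221.0 rad = 35.18 rev.

≈ 35.2 revolutions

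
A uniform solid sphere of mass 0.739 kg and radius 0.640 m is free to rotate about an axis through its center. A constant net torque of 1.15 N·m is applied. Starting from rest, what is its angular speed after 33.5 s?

ω ≈ 318 rad/s

I = (2/5)MR² = (2/5)(0.739)(0.640)² = 0.1211 kg·m².
α = τ/I = 1.15/0.1211 = 9.498 rad/s².
ω = ω₀ + αt = 0 + (9.498)(33.5) = 318.2 rad/s.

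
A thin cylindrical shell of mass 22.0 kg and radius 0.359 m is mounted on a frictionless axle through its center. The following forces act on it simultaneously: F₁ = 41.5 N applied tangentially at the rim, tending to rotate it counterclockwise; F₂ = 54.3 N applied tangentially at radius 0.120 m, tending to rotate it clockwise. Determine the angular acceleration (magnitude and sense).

α ≈ 2.96 rad/s², counterclockwise

I = MR² = (22.0)(0.359)² = 2.835 kg·m².
Taking counterclockwise as positive: τ₁ = +(41.5)(0.359) = +14.90 N·m; τ₂ = −(54.3)(0.120) = −6.516 N·m.
Net torque τ = 8.383 N·m.
α = τ/I = 8.383/2.835 = 2.956 rad/s².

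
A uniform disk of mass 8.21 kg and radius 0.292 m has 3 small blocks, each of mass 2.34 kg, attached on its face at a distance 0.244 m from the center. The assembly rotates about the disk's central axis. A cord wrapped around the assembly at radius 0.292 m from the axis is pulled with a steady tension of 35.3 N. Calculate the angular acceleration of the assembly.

I_disk = ½MR² = ½(8.21)(0.292)² = 0.3500 kg·m².
I_blocks = 3·m·r² = 3(2.34)(0.244)² = 0.4179 kg·m².
Total I = 0.7680 kg·m².
τ = F r = (35.3)(0.292) = 10.31 N·m.
α = τ/I = 10.31/0.7680 = 13.42 rad/s².

α ≈ 13.4 rad/s²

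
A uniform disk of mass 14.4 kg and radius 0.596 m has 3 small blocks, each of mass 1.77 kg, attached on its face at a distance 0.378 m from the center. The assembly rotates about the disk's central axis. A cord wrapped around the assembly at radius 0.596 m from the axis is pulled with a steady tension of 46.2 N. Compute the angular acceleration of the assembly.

α ≈ 8.30 rad/s²

I_disk = ½MR² = ½(14.4)(0.596)² = 2.558 kg·m².
I_blocks = 3·m·r² = 3(1.77)(0.378)² = 0.7587 kg·m².
Total I = 3.316 kg·m².
τ = F r = (46.2)(0.596) = 27.54 N·m.
α = τ/I = 27.54/3.316 = 8.303 rad/s².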